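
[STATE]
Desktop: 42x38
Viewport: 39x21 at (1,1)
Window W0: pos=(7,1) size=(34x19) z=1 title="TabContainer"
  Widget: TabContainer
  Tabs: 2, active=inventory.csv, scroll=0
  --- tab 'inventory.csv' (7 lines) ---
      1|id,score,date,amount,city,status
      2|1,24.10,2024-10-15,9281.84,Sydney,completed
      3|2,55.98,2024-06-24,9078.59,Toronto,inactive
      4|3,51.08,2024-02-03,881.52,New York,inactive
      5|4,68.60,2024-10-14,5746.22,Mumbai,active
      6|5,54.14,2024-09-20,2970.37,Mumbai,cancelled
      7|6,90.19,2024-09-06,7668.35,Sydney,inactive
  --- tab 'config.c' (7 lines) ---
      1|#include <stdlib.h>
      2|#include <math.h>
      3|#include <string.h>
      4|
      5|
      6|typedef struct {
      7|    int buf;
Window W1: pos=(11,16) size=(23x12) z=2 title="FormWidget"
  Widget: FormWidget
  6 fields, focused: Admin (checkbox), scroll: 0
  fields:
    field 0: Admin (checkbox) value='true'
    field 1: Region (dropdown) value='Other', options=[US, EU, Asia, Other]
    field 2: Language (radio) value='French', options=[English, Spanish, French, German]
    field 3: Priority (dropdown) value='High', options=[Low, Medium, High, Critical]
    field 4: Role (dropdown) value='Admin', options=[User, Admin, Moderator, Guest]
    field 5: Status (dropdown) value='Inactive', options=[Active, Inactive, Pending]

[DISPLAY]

      ┏━━━━━━━━━━━━━━━━━━━━━━━━━━━━━━━━
      ┃ TabContainer                   
      ┠────────────────────────────────
      ┃[inventory.csv]│ config.c       
      ┃────────────────────────────────
      ┃id,score,date,amount,city,status
      ┃1,24.10,2024-10-15,9281.84,Sydne
      ┃2,55.98,2024-06-24,9078.59,Toron
      ┃3,51.08,2024-02-03,881.52,New Yo
      ┃4,68.60,2024-10-14,5746.22,Mumba
      ┃5,54.14,2024-09-20,2970.37,Mumba
      ┃6,90.19,2024-09-06,7668.35,Sydne
      ┃                                
      ┃                                
      ┃                                
      ┃   ┏━━━━━━━━━━━━━━━━━━━━━┓      
      ┃   ┃ FormWidget          ┃      
      ┃   ┠─────────────────────┨      
      ┗━━━┃> Admin:      [x]    ┃━━━━━━
          ┃  Region:     [Othe▼]┃      
          ┃  Language:   ( ) Eng┃      


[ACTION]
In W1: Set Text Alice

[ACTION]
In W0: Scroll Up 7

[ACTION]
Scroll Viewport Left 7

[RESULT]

       ┏━━━━━━━━━━━━━━━━━━━━━━━━━━━━━━━
       ┃ TabContainer                  
       ┠───────────────────────────────
       ┃[inventory.csv]│ config.c      
       ┃───────────────────────────────
       ┃id,score,date,amount,city,statu
       ┃1,24.10,2024-10-15,9281.84,Sydn
       ┃2,55.98,2024-06-24,9078.59,Toro
       ┃3,51.08,2024-02-03,881.52,New Y
       ┃4,68.60,2024-10-14,5746.22,Mumb
       ┃5,54.14,2024-09-20,2970.37,Mumb
       ┃6,90.19,2024-09-06,7668.35,Sydn
       ┃                               
       ┃                               
       ┃                               
       ┃   ┏━━━━━━━━━━━━━━━━━━━━━┓     
       ┃   ┃ FormWidget          ┃     
       ┃   ┠─────────────────────┨     
       ┗━━━┃> Admin:      [x]    ┃━━━━━
           ┃  Region:     [Othe▼]┃     
           ┃  Language:   ( ) Eng┃     


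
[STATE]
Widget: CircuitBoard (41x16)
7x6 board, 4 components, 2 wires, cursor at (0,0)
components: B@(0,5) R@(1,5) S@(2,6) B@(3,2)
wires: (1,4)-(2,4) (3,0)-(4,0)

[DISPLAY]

   0 1 2 3 4 5 6                         
0  [.]                  B                
                                         
1                   ·   R                
                    │                    
2                   ·       S            
                                         
3   ·       B                            
    │                                    
4   ·                                    
                                         
5                                        
Cursor: (0,0)                            
                                         
                                         
                                         


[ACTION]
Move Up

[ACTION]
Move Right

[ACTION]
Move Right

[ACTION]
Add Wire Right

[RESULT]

   0 1 2 3 4 5 6                         
0          [.]─ ·       B                
                                         
1                   ·   R                
                    │                    
2                   ·       S            
                                         
3   ·       B                            
    │                                    
4   ·                                    
                                         
5                                        
Cursor: (0,2)                            
                                         
                                         
                                         


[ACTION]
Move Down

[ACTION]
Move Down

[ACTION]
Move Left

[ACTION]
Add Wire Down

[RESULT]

   0 1 2 3 4 5 6                         
0           · ─ ·       B                
                                         
1                   ·   R                
                    │                    
2      [.]          ·       S            
        │                                
3   ·   ·   B                            
    │                                    
4   ·                                    
                                         
5                                        
Cursor: (2,1)                            
                                         
                                         
                                         


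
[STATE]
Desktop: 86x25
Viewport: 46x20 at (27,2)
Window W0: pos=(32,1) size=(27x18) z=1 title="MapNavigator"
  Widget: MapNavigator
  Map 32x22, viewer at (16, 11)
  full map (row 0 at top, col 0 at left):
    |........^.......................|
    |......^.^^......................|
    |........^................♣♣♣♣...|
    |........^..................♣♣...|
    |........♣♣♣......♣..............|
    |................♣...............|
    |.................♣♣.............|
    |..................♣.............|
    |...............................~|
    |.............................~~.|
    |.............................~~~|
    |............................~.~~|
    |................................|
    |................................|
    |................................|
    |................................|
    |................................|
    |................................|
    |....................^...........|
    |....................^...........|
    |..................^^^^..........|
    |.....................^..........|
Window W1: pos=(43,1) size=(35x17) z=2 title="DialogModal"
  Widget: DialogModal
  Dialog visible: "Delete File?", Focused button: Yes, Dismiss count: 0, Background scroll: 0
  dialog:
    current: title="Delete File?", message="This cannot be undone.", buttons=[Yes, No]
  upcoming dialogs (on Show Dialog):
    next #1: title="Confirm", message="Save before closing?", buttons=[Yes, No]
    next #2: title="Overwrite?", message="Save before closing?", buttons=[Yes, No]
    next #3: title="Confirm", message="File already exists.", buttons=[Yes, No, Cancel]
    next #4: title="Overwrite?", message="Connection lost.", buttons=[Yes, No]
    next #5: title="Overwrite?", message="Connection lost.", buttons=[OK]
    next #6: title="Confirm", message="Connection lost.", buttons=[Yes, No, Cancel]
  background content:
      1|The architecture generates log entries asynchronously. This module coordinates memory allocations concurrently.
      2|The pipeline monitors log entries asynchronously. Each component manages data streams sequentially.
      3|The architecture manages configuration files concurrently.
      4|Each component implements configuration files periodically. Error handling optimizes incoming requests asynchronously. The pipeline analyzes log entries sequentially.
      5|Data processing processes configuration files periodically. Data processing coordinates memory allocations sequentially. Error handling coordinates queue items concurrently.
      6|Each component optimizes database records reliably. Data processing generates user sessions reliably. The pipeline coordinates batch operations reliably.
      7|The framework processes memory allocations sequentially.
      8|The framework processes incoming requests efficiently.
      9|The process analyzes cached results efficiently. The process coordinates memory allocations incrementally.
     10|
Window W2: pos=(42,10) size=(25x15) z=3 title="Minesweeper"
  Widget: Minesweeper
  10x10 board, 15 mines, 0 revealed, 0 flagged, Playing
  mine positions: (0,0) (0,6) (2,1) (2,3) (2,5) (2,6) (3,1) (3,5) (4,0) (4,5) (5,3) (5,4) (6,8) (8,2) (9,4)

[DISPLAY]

     ┃ MapNaviga┃ DialogModal                 
     ┠──────────┠─────────────────────────────
     ┃....♣♣♣...┃The architecture generates lo
     ┃..........┃The pipeline monitors log ent
     ┃..........┃The architecture manages conf
     ┃..........┃Each component implements con
     ┃..........┃Dat┌────────────────────────┐
     ┃..........┃Eac│      Delete File?      │
     ┃.........┏━━━━━━━━━━━━━━━━━━━━━━━┓one. │
     ┃.........┃ Minesweeper           ┃     │
     ┃.........┠───────────────────────┨─────┘
     ┃.........┃■■■■■■■■■■             ┃      
     ┃.........┃■■■■■■■■■■             ┃      
     ┃.........┃■■■■■■■■■■             ┃      
     ┃.........┃■■■■■■■■■■             ┃      
     ┃.........┃■■■■■■■■■■             ┃━━━━━━
     ┗━━━━━━━━━┃■■■■■■■■■■             ┃      
               ┃■■■■■■■■■■             ┃      
               ┃■■■■■■■■■■             ┃      
               ┃■■■■■■■■■■             ┃      


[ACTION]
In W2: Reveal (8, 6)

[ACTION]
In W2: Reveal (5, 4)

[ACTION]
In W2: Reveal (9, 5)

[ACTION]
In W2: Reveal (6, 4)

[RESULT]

     ┃ MapNaviga┃ DialogModal                 
     ┠──────────┠─────────────────────────────
     ┃....♣♣♣...┃The architecture generates lo
     ┃..........┃The pipeline monitors log ent
     ┃..........┃The architecture manages conf
     ┃..........┃Each component implements con
     ┃..........┃Dat┌────────────────────────┐
     ┃..........┃Eac│      Delete File?      │
     ┃.........┏━━━━━━━━━━━━━━━━━━━━━━━┓one. │
     ┃.........┃ Minesweeper           ┃     │
     ┃.........┠───────────────────────┨─────┘
     ┃.........┃✹■■■■■✹■■■             ┃      
     ┃.........┃■■■■■■■■■■             ┃      
     ┃.........┃■✹■✹■✹✹■■■             ┃      
     ┃.........┃■✹■■■✹■■■■             ┃      
     ┃.........┃✹■■■■✹■■■■             ┃━━━━━━
     ┗━━━━━━━━━┃■■■✹✹211■■             ┃      
               ┃■■■221 1✹■             ┃      
               ┃■■■1   111             ┃      
               ┃■■✹211                 ┃      


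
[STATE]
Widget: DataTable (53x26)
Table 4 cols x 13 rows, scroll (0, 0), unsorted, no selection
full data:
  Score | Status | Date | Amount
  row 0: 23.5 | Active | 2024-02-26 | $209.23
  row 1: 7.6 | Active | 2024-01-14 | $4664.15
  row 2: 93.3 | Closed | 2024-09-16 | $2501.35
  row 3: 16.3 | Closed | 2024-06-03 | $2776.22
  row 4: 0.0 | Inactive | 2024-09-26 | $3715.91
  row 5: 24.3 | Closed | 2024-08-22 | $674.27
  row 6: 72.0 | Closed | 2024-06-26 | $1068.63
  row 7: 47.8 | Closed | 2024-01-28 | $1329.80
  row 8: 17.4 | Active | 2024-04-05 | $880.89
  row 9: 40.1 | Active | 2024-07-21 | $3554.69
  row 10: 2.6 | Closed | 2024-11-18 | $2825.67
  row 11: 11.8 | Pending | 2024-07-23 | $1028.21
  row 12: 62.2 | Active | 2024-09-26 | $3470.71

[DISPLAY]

Score│Status  │Date      │Amount                     
─────┼────────┼──────────┼────────                   
23.5 │Active  │2024-02-26│$209.23                    
7.6  │Active  │2024-01-14│$4664.15                   
93.3 │Closed  │2024-09-16│$2501.35                   
16.3 │Closed  │2024-06-03│$2776.22                   
0.0  │Inactive│2024-09-26│$3715.91                   
24.3 │Closed  │2024-08-22│$674.27                    
72.0 │Closed  │2024-06-26│$1068.63                   
47.8 │Closed  │2024-01-28│$1329.80                   
17.4 │Active  │2024-04-05│$880.89                    
40.1 │Active  │2024-07-21│$3554.69                   
2.6  │Closed  │2024-11-18│$2825.67                   
11.8 │Pending │2024-07-23│$1028.21                   
62.2 │Active  │2024-09-26│$3470.71                   
                                                     
                                                     
                                                     
                                                     
                                                     
                                                     
                                                     
                                                     
                                                     
                                                     
                                                     


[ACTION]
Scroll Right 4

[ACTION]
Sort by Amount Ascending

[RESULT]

Score│Status  │Date      │Amount ▲                   
─────┼────────┼──────────┼────────                   
23.5 │Active  │2024-02-26│$209.23                    
24.3 │Closed  │2024-08-22│$674.27                    
17.4 │Active  │2024-04-05│$880.89                    
11.8 │Pending │2024-07-23│$1028.21                   
72.0 │Closed  │2024-06-26│$1068.63                   
47.8 │Closed  │2024-01-28│$1329.80                   
93.3 │Closed  │2024-09-16│$2501.35                   
16.3 │Closed  │2024-06-03│$2776.22                   
2.6  │Closed  │2024-11-18│$2825.67                   
62.2 │Active  │2024-09-26│$3470.71                   
40.1 │Active  │2024-07-21│$3554.69                   
0.0  │Inactive│2024-09-26│$3715.91                   
7.6  │Active  │2024-01-14│$4664.15                   
                                                     
                                                     
                                                     
                                                     
                                                     
                                                     
                                                     
                                                     
                                                     
                                                     
                                                     


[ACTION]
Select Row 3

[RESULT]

Score│Status  │Date      │Amount ▲                   
─────┼────────┼──────────┼────────                   
23.5 │Active  │2024-02-26│$209.23                    
24.3 │Closed  │2024-08-22│$674.27                    
17.4 │Active  │2024-04-05│$880.89                    
>1.8 │Pending │2024-07-23│$1028.21                   
72.0 │Closed  │2024-06-26│$1068.63                   
47.8 │Closed  │2024-01-28│$1329.80                   
93.3 │Closed  │2024-09-16│$2501.35                   
16.3 │Closed  │2024-06-03│$2776.22                   
2.6  │Closed  │2024-11-18│$2825.67                   
62.2 │Active  │2024-09-26│$3470.71                   
40.1 │Active  │2024-07-21│$3554.69                   
0.0  │Inactive│2024-09-26│$3715.91                   
7.6  │Active  │2024-01-14│$4664.15                   
                                                     
                                                     
                                                     
                                                     
                                                     
                                                     
                                                     
                                                     
                                                     
                                                     
                                                     


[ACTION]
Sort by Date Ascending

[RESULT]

Score│Status  │Date     ▲│Amount                     
─────┼────────┼──────────┼────────                   
7.6  │Active  │2024-01-14│$4664.15                   
47.8 │Closed  │2024-01-28│$1329.80                   
23.5 │Active  │2024-02-26│$209.23                    
>7.4 │Active  │2024-04-05│$880.89                    
16.3 │Closed  │2024-06-03│$2776.22                   
72.0 │Closed  │2024-06-26│$1068.63                   
40.1 │Active  │2024-07-21│$3554.69                   
11.8 │Pending │2024-07-23│$1028.21                   
24.3 │Closed  │2024-08-22│$674.27                    
93.3 │Closed  │2024-09-16│$2501.35                   
62.2 │Active  │2024-09-26│$3470.71                   
0.0  │Inactive│2024-09-26│$3715.91                   
2.6  │Closed  │2024-11-18│$2825.67                   
                                                     
                                                     
                                                     
                                                     
                                                     
                                                     
                                                     
                                                     
                                                     
                                                     
                                                     


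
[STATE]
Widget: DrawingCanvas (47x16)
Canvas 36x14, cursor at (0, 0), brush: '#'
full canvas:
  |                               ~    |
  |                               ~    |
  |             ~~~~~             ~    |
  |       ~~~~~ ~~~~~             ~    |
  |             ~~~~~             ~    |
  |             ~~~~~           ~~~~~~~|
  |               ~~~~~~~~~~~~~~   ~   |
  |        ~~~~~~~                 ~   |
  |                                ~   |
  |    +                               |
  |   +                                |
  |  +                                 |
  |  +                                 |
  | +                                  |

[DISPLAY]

+                              ~               
                               ~               
             ~~~~~             ~               
       ~~~~~ ~~~~~             ~               
             ~~~~~             ~               
             ~~~~~           ~~~~~~~           
               ~~~~~~~~~~~~~~   ~              
        ~~~~~~~                 ~              
                                ~              
    +                                          
   +                                           
  +                                            
  +                                            
 +                                             
                                               
                                               


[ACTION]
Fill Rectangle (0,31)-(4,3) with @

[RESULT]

+  @@@@@@@@@@@@@@@@@@@@@@@@@@@@@               
   @@@@@@@@@@@@@@@@@@@@@@@@@@@@@               
   @@@@@@@@@@@@@@@@@@@@@@@@@@@@@               
   @@@@@@@@@@@@@@@@@@@@@@@@@@@@@               
   @@@@@@@@@@@@@@@@@@@@@@@@@@@@@               
             ~~~~~           ~~~~~~~           
               ~~~~~~~~~~~~~~   ~              
        ~~~~~~~                 ~              
                                ~              
    +                                          
   +                                           
  +                                            
  +                                            
 +                                             
                                               
                                               


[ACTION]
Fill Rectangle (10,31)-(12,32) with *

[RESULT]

+  @@@@@@@@@@@@@@@@@@@@@@@@@@@@@               
   @@@@@@@@@@@@@@@@@@@@@@@@@@@@@               
   @@@@@@@@@@@@@@@@@@@@@@@@@@@@@               
   @@@@@@@@@@@@@@@@@@@@@@@@@@@@@               
   @@@@@@@@@@@@@@@@@@@@@@@@@@@@@               
             ~~~~~           ~~~~~~~           
               ~~~~~~~~~~~~~~   ~              
        ~~~~~~~                 ~              
                                ~              
    +                                          
   +                           **              
  +                            **              
  +                            **              
 +                                             
                                               
                                               


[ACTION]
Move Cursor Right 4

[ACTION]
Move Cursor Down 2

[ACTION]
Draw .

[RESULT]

   @@@@@@@@@@@@@@@@@@@@@@@@@@@@@               
   @@@@@@@@@@@@@@@@@@@@@@@@@@@@@               
   @.@@@@@@@@@@@@@@@@@@@@@@@@@@@               
   @@@@@@@@@@@@@@@@@@@@@@@@@@@@@               
   @@@@@@@@@@@@@@@@@@@@@@@@@@@@@               
             ~~~~~           ~~~~~~~           
               ~~~~~~~~~~~~~~   ~              
        ~~~~~~~                 ~              
                                ~              
    +                                          
   +                           **              
  +                            **              
  +                            **              
 +                                             
                                               
                                               


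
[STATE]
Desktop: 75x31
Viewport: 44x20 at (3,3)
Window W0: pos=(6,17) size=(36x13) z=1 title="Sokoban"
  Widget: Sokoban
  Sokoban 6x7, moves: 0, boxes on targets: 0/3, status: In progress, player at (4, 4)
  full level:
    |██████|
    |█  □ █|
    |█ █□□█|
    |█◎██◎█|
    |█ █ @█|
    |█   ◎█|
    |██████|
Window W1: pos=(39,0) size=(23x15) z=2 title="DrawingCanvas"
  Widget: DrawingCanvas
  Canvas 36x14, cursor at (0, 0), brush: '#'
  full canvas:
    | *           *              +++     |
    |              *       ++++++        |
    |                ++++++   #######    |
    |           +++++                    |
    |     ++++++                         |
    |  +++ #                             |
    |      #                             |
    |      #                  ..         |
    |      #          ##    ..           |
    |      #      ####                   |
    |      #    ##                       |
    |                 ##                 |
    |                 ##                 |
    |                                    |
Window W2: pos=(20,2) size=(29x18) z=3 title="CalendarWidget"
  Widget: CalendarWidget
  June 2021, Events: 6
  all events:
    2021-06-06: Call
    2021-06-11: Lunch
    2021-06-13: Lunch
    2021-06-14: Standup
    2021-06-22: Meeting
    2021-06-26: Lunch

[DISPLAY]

                 ┃ CalendarWidget           
                 ┠──────────────────────────
                 ┃         June 2021        
                 ┃Mo Tu We Th Fr Sa Su      
                 ┃    1  2  3  4  5  6*     
                 ┃ 7  8  9 10 11* 12 13*    
                 ┃14* 15 16 17 18 19 20     
                 ┃21 22* 23 24 25 26* 27    
                 ┃28 29 30                  
                 ┃                          
                 ┃                          
                 ┃                          
                 ┃                          
                 ┃                          
   ┏━━━━━━━━━━━━━┃                          
   ┃ Sokoban     ┃                          
   ┠─────────────┗━━━━━━━━━━━━━━━━━━━━━━━━━━
   ┃██████                            ┃     
   ┃█  □ █                            ┃     
   ┃█ █□□█                            ┃     


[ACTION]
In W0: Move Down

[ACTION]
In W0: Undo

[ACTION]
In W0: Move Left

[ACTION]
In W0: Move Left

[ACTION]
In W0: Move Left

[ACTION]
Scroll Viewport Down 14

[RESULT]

                 ┃28 29 30                  
                 ┃                          
                 ┃                          
                 ┃                          
                 ┃                          
                 ┃                          
   ┏━━━━━━━━━━━━━┃                          
   ┃ Sokoban     ┃                          
   ┠─────────────┗━━━━━━━━━━━━━━━━━━━━━━━━━━
   ┃██████                            ┃     
   ┃█  □ █                            ┃     
   ┃█ █□□█                            ┃     
   ┃█◎██◎█                            ┃     
   ┃█ █@ █                            ┃     
   ┃█   ◎█                            ┃     
   ┃██████                            ┃     
   ┃Moves: 1  0/3                     ┃     
   ┃                                  ┃     
   ┗━━━━━━━━━━━━━━━━━━━━━━━━━━━━━━━━━━┛     
                                            


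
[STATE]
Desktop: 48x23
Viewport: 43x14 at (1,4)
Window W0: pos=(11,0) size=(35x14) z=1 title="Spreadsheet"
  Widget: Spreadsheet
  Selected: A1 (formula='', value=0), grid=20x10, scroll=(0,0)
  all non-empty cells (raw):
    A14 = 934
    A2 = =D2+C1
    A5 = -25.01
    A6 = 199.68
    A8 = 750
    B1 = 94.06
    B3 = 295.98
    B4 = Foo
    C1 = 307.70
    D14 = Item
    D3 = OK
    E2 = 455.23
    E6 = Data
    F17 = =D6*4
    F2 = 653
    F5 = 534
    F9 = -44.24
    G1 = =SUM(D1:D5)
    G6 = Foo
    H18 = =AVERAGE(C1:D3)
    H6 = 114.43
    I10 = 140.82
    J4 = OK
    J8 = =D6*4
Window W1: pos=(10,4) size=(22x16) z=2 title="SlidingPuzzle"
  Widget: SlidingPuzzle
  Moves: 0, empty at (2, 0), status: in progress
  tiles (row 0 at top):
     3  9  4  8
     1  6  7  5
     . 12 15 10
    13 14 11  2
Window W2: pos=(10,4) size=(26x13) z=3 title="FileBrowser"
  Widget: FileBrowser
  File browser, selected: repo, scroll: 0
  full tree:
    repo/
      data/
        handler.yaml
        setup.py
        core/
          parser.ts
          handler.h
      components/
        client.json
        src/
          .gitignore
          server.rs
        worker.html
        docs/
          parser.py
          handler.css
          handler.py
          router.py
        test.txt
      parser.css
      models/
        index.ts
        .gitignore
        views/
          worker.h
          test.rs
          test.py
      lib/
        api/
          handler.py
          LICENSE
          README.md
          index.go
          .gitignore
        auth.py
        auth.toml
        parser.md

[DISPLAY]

         ┏━━━━━━━━━━━━━━━━━━━━━━━━┓       D
         ┃ FileBrowser            ┃--------
         ┠────────────────────────┨7.70    
         ┃> [-] repo/             ┃   0    
         ┃    [+] data/           ┃   0OK  
         ┃    [+] components/     ┃   0    
         ┃    parser.css          ┃   0    
         ┃    [+] models/         ┃   0    
         ┃    [+] lib/            ┃   0    
         ┃                        ┃━━━━━━━━
         ┃                        ┃        
         ┃                        ┃        
         ┗━━━━━━━━━━━━━━━━━━━━━━━━┛        
         ┃                    ┃            


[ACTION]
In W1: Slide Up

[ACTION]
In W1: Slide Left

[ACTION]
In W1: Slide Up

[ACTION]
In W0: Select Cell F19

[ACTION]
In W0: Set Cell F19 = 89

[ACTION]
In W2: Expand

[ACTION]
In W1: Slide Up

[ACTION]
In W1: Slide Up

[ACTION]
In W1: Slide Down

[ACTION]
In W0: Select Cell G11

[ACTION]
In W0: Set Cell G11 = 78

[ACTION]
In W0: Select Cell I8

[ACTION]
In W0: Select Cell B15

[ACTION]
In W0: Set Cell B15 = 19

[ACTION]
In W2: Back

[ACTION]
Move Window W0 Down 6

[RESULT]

         ┏━━━━━━━━━━━━━━━━━━━━━━━━┓        
         ┃ FileBrowser            ┃        
         ┠────────────────────────┨━━━━━━━━
         ┃> [-] repo/             ┃        
         ┃    [+] data/           ┃────────
         ┃    [+] components/     ┃        
         ┃    parser.css          ┃       D
         ┃    [+] models/         ┃--------
         ┃    [+] lib/            ┃7.70    
         ┃                        ┃   0    
         ┃                        ┃   0OK  
         ┃                        ┃   0    
         ┗━━━━━━━━━━━━━━━━━━━━━━━━┛   0    
         ┃                    ┃       0    


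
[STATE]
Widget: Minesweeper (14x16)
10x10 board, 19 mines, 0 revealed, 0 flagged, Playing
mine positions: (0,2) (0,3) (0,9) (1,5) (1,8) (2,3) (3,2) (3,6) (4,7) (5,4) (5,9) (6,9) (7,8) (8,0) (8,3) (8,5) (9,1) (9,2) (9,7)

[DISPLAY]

■■■■■■■■■■    
■■■■■■■■■■    
■■■■■■■■■■    
■■■■■■■■■■    
■■■■■■■■■■    
■■■■■■■■■■    
■■■■■■■■■■    
■■■■■■■■■■    
■■■■■■■■■■    
■■■■■■■■■■    
              
              
              
              
              
              


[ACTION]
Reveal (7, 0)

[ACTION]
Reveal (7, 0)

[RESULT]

■■■■■■■■■■    
■■■■■■■■■■    
■■■■■■■■■■    
■■■■■■■■■■    
■■■■■■■■■■    
■■■■■■■■■■    
■■■■■■■■■■    
1■■■■■■■■■    
■■■■■■■■■■    
■■■■■■■■■■    
              
              
              
              
              
              


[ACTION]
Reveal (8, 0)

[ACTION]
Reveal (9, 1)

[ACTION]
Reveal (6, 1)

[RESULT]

■■✹✹■■■■■✹    
■■■■■✹■■✹■    
■■■✹■■■■■■    
■■✹■■■✹■■■    
■■■■■■■✹■■    
■■■■✹■■■■✹    
■■■■■■■■■✹    
1■■■■■■■✹■    
✹■■✹■✹■■■■    
■✹✹■■■■✹■■    
              
              
              
              
              
              


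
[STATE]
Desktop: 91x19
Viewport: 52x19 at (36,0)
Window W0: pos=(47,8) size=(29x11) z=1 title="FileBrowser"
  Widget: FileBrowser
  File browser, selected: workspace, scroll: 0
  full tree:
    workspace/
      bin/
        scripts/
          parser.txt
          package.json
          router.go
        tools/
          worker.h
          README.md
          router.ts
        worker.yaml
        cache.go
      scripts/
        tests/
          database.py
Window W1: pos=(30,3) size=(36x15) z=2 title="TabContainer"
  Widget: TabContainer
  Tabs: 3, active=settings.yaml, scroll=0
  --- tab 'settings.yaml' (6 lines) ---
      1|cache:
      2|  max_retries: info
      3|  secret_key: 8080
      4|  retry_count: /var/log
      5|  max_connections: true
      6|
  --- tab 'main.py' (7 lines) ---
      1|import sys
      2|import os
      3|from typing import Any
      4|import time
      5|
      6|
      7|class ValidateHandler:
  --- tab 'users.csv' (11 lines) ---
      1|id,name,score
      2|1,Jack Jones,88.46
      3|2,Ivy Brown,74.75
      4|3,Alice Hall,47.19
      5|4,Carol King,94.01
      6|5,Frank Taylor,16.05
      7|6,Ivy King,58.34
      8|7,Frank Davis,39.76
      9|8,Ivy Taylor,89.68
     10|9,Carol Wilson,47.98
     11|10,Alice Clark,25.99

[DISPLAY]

                                                    
                                                    
                                                    
━━━━━━━━━━━━━━━━━━━━━━━━━━━━━┓                      
ontainer                     ┃                      
─────────────────────────────┨                      
ings.yaml]│ main.py │ users.c┃                      
─────────────────────────────┃                      
:                            ┃━━━━━━━━━┓            
_retries: info               ┃         ┃            
ret_key: 8080                ┃─────────┨            
ry_count: /var/log           ┃         ┃            
_connections: true           ┃         ┃            
                             ┃         ┃            
                             ┃         ┃            
                             ┃         ┃            
                             ┃         ┃            
━━━━━━━━━━━━━━━━━━━━━━━━━━━━━┛         ┃            
           ┗━━━━━━━━━━━━━━━━━━━━━━━━━━━┛            


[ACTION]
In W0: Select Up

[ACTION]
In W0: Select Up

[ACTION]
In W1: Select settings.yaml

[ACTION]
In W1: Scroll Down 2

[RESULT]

                                                    
                                                    
                                                    
━━━━━━━━━━━━━━━━━━━━━━━━━━━━━┓                      
ontainer                     ┃                      
─────────────────────────────┨                      
ings.yaml]│ main.py │ users.c┃                      
─────────────────────────────┃                      
ret_key: 8080                ┃━━━━━━━━━┓            
ry_count: /var/log           ┃         ┃            
_connections: true           ┃─────────┨            
                             ┃         ┃            
                             ┃         ┃            
                             ┃         ┃            
                             ┃         ┃            
                             ┃         ┃            
                             ┃         ┃            
━━━━━━━━━━━━━━━━━━━━━━━━━━━━━┛         ┃            
           ┗━━━━━━━━━━━━━━━━━━━━━━━━━━━┛            


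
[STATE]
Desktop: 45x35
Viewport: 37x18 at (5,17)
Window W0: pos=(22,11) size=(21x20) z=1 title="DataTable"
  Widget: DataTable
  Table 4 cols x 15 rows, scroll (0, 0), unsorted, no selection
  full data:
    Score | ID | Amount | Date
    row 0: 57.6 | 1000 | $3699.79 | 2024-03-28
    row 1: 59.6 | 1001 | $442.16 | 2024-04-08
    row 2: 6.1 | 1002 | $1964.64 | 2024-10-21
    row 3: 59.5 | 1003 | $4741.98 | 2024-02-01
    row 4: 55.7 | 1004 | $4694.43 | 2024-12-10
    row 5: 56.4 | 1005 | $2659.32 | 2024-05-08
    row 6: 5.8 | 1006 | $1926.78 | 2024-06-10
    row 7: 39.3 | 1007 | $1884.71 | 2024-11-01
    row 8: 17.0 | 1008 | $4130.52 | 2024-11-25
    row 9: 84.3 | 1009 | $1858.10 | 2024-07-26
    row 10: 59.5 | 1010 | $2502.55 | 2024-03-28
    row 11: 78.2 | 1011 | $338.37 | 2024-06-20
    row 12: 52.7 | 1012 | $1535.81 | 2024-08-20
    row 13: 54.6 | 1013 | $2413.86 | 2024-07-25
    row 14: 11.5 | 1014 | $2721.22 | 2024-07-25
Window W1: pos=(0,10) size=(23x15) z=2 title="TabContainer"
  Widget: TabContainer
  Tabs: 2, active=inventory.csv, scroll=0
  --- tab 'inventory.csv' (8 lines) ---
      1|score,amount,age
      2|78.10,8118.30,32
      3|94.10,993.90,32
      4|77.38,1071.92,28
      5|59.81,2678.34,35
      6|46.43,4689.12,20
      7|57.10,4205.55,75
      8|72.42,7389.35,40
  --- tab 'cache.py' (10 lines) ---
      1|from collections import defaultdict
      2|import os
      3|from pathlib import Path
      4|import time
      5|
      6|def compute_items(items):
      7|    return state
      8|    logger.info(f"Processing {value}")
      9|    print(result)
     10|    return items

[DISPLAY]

0,993.90,32      ┃59.6 │1001│$442.16 
8,1071.92,28     ┃6.1  │1002│$1964.64
1,2678.34,35     ┃59.5 │1003│$4741.98
3,4689.12,20     ┃55.7 │1004│$4694.43
0,4205.55,75     ┃56.4 │1005│$2659.32
2,7389.35,40     ┃5.8  │1006│$1926.78
                 ┃39.3 │1007│$1884.71
━━━━━━━━━━━━━━━━━┛17.0 │1008│$4130.52
                 ┃84.3 │1009│$1858.10
                 ┃59.5 │1010│$2502.55
                 ┃78.2 │1011│$338.37 
                 ┃52.7 │1012│$1535.81
                 ┃54.6 │1013│$2413.86
                 ┗━━━━━━━━━━━━━━━━━━━
                                     
                                     
                                     
                                     


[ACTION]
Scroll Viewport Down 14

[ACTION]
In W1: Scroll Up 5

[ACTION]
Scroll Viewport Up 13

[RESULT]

                                     
                                     
                                     
                                     
                                     
                                     
━━━━━━━━━━━━━━━━━┓                   
Container        ┃━━━━━━━━━━━━━━━━━━━
─────────────────┨ DataTable         
entory.csv]│ cach┃───────────────────
─────────────────┃Score│ID  │Amount  
e,amount,age     ┃─────┼────┼────────
0,8118.30,32     ┃57.6 │1000│$3699.79
0,993.90,32      ┃59.6 │1001│$442.16 
8,1071.92,28     ┃6.1  │1002│$1964.64
1,2678.34,35     ┃59.5 │1003│$4741.98
3,4689.12,20     ┃55.7 │1004│$4694.43
0,4205.55,75     ┃56.4 │1005│$2659.32


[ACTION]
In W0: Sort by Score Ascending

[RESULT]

                                     
                                     
                                     
                                     
                                     
                                     
━━━━━━━━━━━━━━━━━┓                   
Container        ┃━━━━━━━━━━━━━━━━━━━
─────────────────┨ DataTable         
entory.csv]│ cach┃───────────────────
─────────────────┃Scor▲│ID  │Amount  
e,amount,age     ┃─────┼────┼────────
0,8118.30,32     ┃5.8  │1006│$1926.78
0,993.90,32      ┃6.1  │1002│$1964.64
8,1071.92,28     ┃11.5 │1014│$2721.22
1,2678.34,35     ┃17.0 │1008│$4130.52
3,4689.12,20     ┃39.3 │1007│$1884.71
0,4205.55,75     ┃52.7 │1012│$1535.81
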